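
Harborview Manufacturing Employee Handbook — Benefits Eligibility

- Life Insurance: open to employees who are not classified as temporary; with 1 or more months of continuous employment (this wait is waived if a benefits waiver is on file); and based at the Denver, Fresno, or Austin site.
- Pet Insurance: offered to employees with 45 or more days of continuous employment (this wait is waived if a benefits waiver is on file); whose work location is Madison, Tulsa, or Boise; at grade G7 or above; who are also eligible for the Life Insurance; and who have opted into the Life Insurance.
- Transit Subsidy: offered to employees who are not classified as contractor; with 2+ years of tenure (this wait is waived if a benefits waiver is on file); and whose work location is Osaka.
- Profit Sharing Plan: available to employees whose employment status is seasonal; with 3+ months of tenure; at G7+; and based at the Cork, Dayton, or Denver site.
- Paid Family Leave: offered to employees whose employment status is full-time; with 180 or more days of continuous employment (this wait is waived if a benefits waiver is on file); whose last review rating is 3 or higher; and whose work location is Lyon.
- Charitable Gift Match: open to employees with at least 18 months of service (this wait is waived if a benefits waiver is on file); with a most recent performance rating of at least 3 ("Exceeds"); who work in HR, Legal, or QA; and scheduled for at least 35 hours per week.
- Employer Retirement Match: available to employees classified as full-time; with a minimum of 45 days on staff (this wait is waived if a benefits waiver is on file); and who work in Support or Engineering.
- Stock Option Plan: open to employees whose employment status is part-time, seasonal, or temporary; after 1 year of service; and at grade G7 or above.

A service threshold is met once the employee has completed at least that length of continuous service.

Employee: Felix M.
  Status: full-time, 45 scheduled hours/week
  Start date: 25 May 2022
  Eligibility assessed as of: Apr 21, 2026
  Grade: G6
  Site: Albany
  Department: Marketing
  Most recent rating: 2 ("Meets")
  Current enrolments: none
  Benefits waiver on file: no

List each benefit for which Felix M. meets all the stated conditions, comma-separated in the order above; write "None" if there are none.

Service from 25 May 2022 to Apr 21, 2026: 1427 days.
Life Insurance — status full-time ✓ (not excluded); no waiver, service 1427 days ≥ 1 month (≈30 days) ✓; site Albany ✗ (not Denver, Fresno, or Austin) → not eligible.
Pet Insurance — no waiver, service 1427 days ≥ 45 days ✓; site Albany ✗ (not Madison, Tulsa, or Boise) → not eligible.
Transit Subsidy — status full-time ✓ (not excluded); no waiver, service 1427 days ≥ 2 years (≈730 days) ✓; site Albany ✗ (not Osaka) → not eligible.
Profit Sharing Plan — status full-time ✗ (requires seasonal) → not eligible.
Paid Family Leave — status full-time ✓; no waiver, service 1427 days ≥ 180 days ✓; rating 2 < 3 ✗ → not eligible.
Charitable Gift Match — no waiver, service 1427 days ≥ 18 months (≈540 days) ✓; rating 2 < 3 ✗ → not eligible.
Employer Retirement Match — status full-time ✓; no waiver, service 1427 days ≥ 45 days ✓; dept Marketing ✗ → not eligible.
Stock Option Plan — status full-time ✗ (requires part-time, seasonal, or temporary) → not eligible.

None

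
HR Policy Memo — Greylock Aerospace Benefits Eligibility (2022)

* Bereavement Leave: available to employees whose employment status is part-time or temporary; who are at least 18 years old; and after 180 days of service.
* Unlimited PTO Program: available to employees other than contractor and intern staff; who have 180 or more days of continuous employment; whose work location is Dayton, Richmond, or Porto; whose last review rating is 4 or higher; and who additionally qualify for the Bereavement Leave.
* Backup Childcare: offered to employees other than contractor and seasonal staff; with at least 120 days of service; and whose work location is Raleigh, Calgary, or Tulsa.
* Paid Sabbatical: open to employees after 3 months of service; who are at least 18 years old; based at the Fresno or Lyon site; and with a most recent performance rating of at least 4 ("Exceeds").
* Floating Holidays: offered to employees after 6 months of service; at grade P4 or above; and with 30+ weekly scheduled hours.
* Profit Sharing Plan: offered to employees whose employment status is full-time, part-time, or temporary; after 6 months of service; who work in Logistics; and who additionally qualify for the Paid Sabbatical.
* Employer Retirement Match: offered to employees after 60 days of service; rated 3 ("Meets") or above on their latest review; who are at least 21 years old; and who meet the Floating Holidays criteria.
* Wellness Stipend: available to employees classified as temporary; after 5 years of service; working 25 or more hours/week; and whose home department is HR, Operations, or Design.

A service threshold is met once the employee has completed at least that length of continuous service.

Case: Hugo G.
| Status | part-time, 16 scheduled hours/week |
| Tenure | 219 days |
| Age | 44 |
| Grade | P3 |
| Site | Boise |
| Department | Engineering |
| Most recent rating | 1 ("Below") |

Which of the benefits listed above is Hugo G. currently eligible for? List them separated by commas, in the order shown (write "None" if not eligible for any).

Bereavement Leave

Bereavement Leave — status part-time ✓; age 44 ≥ 18 ✓; service 219 days ≥ 180 days ✓ → eligible.
Unlimited PTO Program — status part-time ✓ (not excluded); service 219 days ≥ 180 days ✓; site Boise ✗ (not Dayton, Richmond, or Porto) → not eligible.
Backup Childcare — status part-time ✓ (not excluded); service 219 days ≥ 120 days ✓; site Boise ✗ (not Raleigh, Calgary, or Tulsa) → not eligible.
Paid Sabbatical — service 219 days ≥ 3 months (≈90 days) ✓; age 44 ≥ 18 ✓; site Boise ✗ (not Fresno or Lyon) → not eligible.
Floating Holidays — service 219 days ≥ 6 months (≈180 days) ✓; grade P3 < P4 ✗ → not eligible.
Profit Sharing Plan — status part-time ✓; service 219 days ≥ 6 months (≈180 days) ✓; dept Engineering ✗ → not eligible.
Employer Retirement Match — service 219 days ≥ 60 days ✓; rating 1 < 3 ✗ → not eligible.
Wellness Stipend — status part-time ✗ (requires temporary) → not eligible.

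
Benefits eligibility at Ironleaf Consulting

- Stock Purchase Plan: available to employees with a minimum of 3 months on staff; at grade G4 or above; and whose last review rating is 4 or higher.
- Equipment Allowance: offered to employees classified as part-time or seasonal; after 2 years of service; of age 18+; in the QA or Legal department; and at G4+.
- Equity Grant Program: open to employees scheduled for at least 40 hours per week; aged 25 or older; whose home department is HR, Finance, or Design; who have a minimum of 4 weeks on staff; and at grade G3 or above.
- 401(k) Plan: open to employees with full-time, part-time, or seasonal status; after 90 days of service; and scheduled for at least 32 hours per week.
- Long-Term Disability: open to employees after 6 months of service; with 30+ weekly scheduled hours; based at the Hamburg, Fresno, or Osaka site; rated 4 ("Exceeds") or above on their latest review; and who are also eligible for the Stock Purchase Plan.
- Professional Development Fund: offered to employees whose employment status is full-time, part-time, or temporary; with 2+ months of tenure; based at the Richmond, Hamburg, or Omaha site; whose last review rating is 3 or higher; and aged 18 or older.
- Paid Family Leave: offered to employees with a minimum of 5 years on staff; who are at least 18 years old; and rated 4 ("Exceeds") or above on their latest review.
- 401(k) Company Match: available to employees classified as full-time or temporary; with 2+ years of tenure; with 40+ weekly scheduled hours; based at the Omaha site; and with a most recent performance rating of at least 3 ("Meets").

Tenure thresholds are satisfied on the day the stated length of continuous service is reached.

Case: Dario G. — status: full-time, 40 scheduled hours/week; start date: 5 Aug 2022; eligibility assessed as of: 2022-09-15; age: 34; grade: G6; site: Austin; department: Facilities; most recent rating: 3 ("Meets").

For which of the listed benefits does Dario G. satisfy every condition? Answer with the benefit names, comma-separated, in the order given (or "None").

None

Service from 5 Aug 2022 to 2022-09-15: 41 days.
Stock Purchase Plan — service 41 days < 3 months (≈90 days) ✗ → not eligible.
Equipment Allowance — status full-time ✗ (requires part-time or seasonal) → not eligible.
Equity Grant Program — 40 hrs/wk ≥ 40 ✓; age 34 ≥ 25 ✓; dept Facilities ✗ → not eligible.
401(k) Plan — status full-time ✓; service 41 days < 90 days ✗ → not eligible.
Long-Term Disability — service 41 days < 6 months (≈180 days) ✗ → not eligible.
Professional Development Fund — status full-time ✓; service 41 days < 2 months (≈60 days) ✗ → not eligible.
Paid Family Leave — service 41 days < 5 years (≈1825 days) ✗ → not eligible.
401(k) Company Match — status full-time ✓; service 41 days < 2 years (≈730 days) ✗ → not eligible.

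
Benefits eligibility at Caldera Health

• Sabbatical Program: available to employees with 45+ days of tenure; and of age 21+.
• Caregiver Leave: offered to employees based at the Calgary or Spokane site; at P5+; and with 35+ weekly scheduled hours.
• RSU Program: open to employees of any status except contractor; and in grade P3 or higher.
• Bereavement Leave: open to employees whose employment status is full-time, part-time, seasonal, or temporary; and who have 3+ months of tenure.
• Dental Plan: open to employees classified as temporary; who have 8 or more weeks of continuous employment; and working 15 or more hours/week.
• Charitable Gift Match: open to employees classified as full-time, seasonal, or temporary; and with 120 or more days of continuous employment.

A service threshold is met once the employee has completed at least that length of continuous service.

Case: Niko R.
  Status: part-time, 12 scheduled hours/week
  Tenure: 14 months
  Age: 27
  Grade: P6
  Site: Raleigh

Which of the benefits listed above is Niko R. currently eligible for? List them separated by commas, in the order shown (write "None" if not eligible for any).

Sabbatical Program, RSU Program, Bereavement Leave

Sabbatical Program — service 14 months ≥ 45 days ✓; age 27 ≥ 21 ✓ → eligible.
Caregiver Leave — site Raleigh ✗ (not Calgary or Spokane) → not eligible.
RSU Program — status part-time ✓ (not excluded); grade P6 ≥ P3 ✓ → eligible.
Bereavement Leave — status part-time ✓; service 14 months ≥ 3 months ✓ → eligible.
Dental Plan — status part-time ✗ (requires temporary) → not eligible.
Charitable Gift Match — status part-time ✗ (requires full-time, seasonal, or temporary) → not eligible.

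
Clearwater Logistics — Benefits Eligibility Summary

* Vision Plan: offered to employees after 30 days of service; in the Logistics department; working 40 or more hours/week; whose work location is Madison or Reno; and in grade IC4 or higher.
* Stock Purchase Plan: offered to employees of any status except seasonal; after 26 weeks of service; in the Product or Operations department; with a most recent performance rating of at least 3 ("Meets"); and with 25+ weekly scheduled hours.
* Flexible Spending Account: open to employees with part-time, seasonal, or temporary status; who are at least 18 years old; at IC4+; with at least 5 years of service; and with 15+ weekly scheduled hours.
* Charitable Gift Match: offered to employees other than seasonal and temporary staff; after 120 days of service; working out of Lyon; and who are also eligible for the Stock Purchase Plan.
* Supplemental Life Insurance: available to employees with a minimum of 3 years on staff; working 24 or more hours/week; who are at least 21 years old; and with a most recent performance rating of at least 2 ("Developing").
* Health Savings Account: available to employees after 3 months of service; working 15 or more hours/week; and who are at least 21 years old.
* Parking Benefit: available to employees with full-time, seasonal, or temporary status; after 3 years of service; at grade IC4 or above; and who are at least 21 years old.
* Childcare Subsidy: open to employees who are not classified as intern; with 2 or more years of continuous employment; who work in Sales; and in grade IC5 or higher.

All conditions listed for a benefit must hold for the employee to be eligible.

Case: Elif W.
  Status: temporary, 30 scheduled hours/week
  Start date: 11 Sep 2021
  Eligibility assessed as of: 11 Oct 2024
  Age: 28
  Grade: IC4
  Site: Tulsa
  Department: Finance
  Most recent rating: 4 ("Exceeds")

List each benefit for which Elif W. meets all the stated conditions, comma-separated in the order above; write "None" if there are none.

Service from 11 Sep 2021 to 11 Oct 2024: 1126 days.
Vision Plan — service 1126 days ≥ 30 days ✓; dept Finance ✗ → not eligible.
Stock Purchase Plan — status temporary ✓ (not excluded); service 1126 days ≥ 26 weeks (≈182 days) ✓; dept Finance ✗ → not eligible.
Flexible Spending Account — status temporary ✓; age 28 ≥ 18 ✓; grade IC4 ≥ IC4 ✓; service 1126 days < 5 years (≈1825 days) ✗ → not eligible.
Charitable Gift Match — status temporary ✗ (excluded) → not eligible.
Supplemental Life Insurance — service 1126 days ≥ 3 years (≈1095 days) ✓; 30 hrs/wk ≥ 24 ✓; age 28 ≥ 21 ✓; rating 4 ≥ 2 ✓ → eligible.
Health Savings Account — service 1126 days ≥ 3 months (≈90 days) ✓; 30 hrs/wk ≥ 15 ✓; age 28 ≥ 21 ✓ → eligible.
Parking Benefit — status temporary ✓; service 1126 days ≥ 3 years (≈1095 days) ✓; grade IC4 ≥ IC4 ✓; age 28 ≥ 21 ✓ → eligible.
Childcare Subsidy — status temporary ✓ (not excluded); service 1126 days ≥ 2 years (≈730 days) ✓; dept Finance ✗ → not eligible.

Supplemental Life Insurance, Health Savings Account, Parking Benefit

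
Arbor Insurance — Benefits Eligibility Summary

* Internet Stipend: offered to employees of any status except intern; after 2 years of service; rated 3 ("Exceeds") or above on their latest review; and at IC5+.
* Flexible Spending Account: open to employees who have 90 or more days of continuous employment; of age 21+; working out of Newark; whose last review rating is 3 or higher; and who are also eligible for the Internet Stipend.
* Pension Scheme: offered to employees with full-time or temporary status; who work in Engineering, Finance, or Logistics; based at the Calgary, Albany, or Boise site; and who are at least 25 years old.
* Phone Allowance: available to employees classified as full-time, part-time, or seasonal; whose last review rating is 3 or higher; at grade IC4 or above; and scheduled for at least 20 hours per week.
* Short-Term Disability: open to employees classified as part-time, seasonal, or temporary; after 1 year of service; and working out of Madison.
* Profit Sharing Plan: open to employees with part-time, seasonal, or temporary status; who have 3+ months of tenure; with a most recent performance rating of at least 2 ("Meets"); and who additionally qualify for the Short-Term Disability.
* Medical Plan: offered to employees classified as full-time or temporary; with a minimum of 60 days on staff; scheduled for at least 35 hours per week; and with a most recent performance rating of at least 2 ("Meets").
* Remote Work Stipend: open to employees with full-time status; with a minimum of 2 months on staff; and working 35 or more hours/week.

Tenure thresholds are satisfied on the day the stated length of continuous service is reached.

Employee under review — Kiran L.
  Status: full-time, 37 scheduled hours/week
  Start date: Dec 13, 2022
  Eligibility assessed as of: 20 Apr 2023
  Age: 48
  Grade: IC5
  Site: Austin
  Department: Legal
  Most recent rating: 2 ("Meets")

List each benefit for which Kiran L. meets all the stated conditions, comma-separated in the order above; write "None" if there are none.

Medical Plan, Remote Work Stipend

Service from Dec 13, 2022 to 20 Apr 2023: 128 days.
Internet Stipend — status full-time ✓ (not excluded); service 128 days < 2 years (≈730 days) ✗ → not eligible.
Flexible Spending Account — service 128 days ≥ 90 days ✓; age 48 ≥ 21 ✓; site Austin ✗ (not Newark) → not eligible.
Pension Scheme — status full-time ✓; dept Legal ✗ → not eligible.
Phone Allowance — status full-time ✓; rating 2 < 3 ✗ → not eligible.
Short-Term Disability — status full-time ✗ (requires part-time, seasonal, or temporary) → not eligible.
Profit Sharing Plan — status full-time ✗ (requires part-time, seasonal, or temporary) → not eligible.
Medical Plan — status full-time ✓; service 128 days ≥ 60 days ✓; 37 hrs/wk ≥ 35 ✓; rating 2 ≥ 2 ✓ → eligible.
Remote Work Stipend — status full-time ✓; service 128 days ≥ 2 months (≈60 days) ✓; 37 hrs/wk ≥ 35 ✓ → eligible.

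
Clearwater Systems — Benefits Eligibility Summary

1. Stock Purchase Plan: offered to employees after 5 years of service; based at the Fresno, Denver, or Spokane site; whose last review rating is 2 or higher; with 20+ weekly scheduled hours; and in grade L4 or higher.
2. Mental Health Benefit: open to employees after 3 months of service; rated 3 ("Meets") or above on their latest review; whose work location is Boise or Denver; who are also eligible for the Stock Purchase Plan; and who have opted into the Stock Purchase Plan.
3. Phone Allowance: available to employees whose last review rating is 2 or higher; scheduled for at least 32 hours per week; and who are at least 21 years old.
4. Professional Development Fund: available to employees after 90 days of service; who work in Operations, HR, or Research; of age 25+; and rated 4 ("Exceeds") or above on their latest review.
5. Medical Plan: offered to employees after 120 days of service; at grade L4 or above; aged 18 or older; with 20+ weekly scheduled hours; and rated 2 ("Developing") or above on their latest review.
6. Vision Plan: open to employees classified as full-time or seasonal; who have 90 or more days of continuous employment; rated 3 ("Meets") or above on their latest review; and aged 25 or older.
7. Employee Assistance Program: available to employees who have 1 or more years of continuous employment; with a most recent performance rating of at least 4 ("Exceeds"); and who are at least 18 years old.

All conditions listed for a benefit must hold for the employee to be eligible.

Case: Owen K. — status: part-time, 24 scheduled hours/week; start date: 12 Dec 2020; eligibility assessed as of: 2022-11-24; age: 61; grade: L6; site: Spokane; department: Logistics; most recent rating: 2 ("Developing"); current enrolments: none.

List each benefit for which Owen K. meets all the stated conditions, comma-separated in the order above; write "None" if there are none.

Service from 12 Dec 2020 to 2022-11-24: 712 days.
Stock Purchase Plan — service 712 days < 5 years (≈1825 days) ✗ → not eligible.
Mental Health Benefit — service 712 days ≥ 3 months (≈90 days) ✓; rating 2 < 3 ✗ → not eligible.
Phone Allowance — rating 2 ≥ 2 ✓; 24 hrs/wk < 32 ✗ → not eligible.
Professional Development Fund — service 712 days ≥ 90 days ✓; dept Logistics ✗ → not eligible.
Medical Plan — service 712 days ≥ 120 days ✓; grade L6 ≥ L4 ✓; age 61 ≥ 18 ✓; 24 hrs/wk ≥ 20 ✓; rating 2 ≥ 2 ✓ → eligible.
Vision Plan — status part-time ✗ (requires full-time or seasonal) → not eligible.
Employee Assistance Program — service 712 days ≥ 1 year (≈365 days) ✓; rating 2 < 4 ✗ → not eligible.

Medical Plan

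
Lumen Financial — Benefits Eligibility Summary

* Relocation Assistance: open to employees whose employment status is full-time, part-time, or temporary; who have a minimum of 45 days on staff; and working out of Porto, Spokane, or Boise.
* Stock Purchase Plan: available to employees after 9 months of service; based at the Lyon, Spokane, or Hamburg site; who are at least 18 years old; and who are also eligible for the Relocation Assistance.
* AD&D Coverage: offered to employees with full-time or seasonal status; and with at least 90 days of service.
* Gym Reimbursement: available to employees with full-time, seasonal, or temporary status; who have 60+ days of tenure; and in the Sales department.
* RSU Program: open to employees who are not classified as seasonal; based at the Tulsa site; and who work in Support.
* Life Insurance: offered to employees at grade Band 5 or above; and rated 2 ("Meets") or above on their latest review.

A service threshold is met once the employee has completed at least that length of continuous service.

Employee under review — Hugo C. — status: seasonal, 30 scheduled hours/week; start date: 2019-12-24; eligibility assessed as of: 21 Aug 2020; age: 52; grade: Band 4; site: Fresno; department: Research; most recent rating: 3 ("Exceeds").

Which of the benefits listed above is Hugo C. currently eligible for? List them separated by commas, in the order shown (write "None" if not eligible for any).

Service from 2019-12-24 to 21 Aug 2020: 241 days.
Relocation Assistance — status seasonal ✗ (requires full-time, part-time, or temporary) → not eligible.
Stock Purchase Plan — service 241 days < 9 months (≈270 days) ✗ → not eligible.
AD&D Coverage — status seasonal ✓; service 241 days ≥ 90 days ✓ → eligible.
Gym Reimbursement — status seasonal ✓; service 241 days ≥ 60 days ✓; dept Research ✗ → not eligible.
RSU Program — status seasonal ✗ (excluded) → not eligible.
Life Insurance — grade Band 4 < Band 5 ✗ → not eligible.

AD&D Coverage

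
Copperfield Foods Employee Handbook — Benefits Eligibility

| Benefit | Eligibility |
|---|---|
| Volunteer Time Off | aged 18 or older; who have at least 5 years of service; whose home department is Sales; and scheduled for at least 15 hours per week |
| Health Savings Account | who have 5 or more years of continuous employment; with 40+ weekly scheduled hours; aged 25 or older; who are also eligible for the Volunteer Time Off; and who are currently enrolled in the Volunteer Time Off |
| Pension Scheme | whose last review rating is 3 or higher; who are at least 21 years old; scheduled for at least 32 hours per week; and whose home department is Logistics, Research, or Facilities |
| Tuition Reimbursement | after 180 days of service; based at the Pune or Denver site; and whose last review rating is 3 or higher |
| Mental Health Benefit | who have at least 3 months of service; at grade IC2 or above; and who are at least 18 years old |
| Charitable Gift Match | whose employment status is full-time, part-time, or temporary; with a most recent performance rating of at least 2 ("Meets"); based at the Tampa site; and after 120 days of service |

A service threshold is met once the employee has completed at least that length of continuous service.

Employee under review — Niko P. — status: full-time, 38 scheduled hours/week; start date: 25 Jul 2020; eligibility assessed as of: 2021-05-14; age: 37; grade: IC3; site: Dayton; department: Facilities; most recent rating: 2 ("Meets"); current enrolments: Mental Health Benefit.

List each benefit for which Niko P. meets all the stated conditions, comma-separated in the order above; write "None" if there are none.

Service from 25 Jul 2020 to 2021-05-14: 293 days.
Volunteer Time Off — age 37 ≥ 18 ✓; service 293 days < 5 years (≈1825 days) ✗ → not eligible.
Health Savings Account — service 293 days < 5 years (≈1825 days) ✗ → not eligible.
Pension Scheme — rating 2 < 3 ✗ → not eligible.
Tuition Reimbursement — service 293 days ≥ 180 days ✓; site Dayton ✗ (not Pune or Denver) → not eligible.
Mental Health Benefit — service 293 days ≥ 3 months (≈90 days) ✓; grade IC3 ≥ IC2 ✓; age 37 ≥ 18 ✓ → eligible.
Charitable Gift Match — status full-time ✓; rating 2 ≥ 2 ✓; site Dayton ✗ (not Tampa) → not eligible.

Mental Health Benefit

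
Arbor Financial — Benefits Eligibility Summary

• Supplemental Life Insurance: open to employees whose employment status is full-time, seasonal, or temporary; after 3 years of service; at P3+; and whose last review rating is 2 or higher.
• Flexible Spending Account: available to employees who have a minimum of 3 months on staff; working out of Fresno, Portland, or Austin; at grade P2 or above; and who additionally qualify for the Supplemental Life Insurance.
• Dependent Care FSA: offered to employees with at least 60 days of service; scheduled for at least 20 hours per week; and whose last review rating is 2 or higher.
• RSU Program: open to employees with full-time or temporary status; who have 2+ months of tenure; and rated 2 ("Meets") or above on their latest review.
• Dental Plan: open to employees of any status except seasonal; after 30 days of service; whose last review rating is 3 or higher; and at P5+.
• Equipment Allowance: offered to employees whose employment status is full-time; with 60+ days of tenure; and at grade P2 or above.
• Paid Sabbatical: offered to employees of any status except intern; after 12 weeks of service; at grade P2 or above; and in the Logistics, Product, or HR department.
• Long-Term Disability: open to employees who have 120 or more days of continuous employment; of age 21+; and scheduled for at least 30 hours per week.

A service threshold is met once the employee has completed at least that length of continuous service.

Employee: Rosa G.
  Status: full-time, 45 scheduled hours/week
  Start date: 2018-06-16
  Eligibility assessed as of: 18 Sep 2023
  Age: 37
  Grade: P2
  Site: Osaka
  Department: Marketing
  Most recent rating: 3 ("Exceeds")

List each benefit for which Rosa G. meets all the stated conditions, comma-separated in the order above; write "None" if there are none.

Dependent Care FSA, RSU Program, Equipment Allowance, Long-Term Disability

Service from 2018-06-16 to 18 Sep 2023: 1920 days.
Supplemental Life Insurance — status full-time ✓; service 1920 days ≥ 3 years (≈1095 days) ✓; grade P2 < P3 ✗ → not eligible.
Flexible Spending Account — service 1920 days ≥ 3 months (≈90 days) ✓; site Osaka ✗ (not Fresno, Portland, or Austin) → not eligible.
Dependent Care FSA — service 1920 days ≥ 60 days ✓; 45 hrs/wk ≥ 20 ✓; rating 3 ≥ 2 ✓ → eligible.
RSU Program — status full-time ✓; service 1920 days ≥ 2 months (≈60 days) ✓; rating 3 ≥ 2 ✓ → eligible.
Dental Plan — status full-time ✓ (not excluded); service 1920 days ≥ 30 days ✓; rating 3 ≥ 3 ✓; grade P2 < P5 ✗ → not eligible.
Equipment Allowance — status full-time ✓; service 1920 days ≥ 60 days ✓; grade P2 ≥ P2 ✓ → eligible.
Paid Sabbatical — status full-time ✓ (not excluded); service 1920 days ≥ 12 weeks (≈84 days) ✓; grade P2 ≥ P2 ✓; dept Marketing ✗ → not eligible.
Long-Term Disability — service 1920 days ≥ 120 days ✓; age 37 ≥ 21 ✓; 45 hrs/wk ≥ 30 ✓ → eligible.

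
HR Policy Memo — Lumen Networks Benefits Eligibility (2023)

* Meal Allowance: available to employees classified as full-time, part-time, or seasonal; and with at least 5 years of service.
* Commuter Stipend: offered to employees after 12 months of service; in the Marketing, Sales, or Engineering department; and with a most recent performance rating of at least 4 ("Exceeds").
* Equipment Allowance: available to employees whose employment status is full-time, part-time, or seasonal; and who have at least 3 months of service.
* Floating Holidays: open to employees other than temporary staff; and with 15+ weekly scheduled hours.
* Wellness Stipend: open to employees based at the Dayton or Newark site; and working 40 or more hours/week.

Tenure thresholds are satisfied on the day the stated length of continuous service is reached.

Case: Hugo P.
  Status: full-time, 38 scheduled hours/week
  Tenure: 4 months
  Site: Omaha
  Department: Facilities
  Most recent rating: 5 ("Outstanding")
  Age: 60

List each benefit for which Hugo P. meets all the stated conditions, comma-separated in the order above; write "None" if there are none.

Meal Allowance — status full-time ✓; service 4 months < 5 years (≈1825 days) ✗ → not eligible.
Commuter Stipend — service 4 months < 12 months ✗ → not eligible.
Equipment Allowance — status full-time ✓; service 4 months ≥ 3 months ✓ → eligible.
Floating Holidays — status full-time ✓ (not excluded); 38 hrs/wk ≥ 15 ✓ → eligible.
Wellness Stipend — site Omaha ✗ (not Dayton or Newark) → not eligible.

Equipment Allowance, Floating Holidays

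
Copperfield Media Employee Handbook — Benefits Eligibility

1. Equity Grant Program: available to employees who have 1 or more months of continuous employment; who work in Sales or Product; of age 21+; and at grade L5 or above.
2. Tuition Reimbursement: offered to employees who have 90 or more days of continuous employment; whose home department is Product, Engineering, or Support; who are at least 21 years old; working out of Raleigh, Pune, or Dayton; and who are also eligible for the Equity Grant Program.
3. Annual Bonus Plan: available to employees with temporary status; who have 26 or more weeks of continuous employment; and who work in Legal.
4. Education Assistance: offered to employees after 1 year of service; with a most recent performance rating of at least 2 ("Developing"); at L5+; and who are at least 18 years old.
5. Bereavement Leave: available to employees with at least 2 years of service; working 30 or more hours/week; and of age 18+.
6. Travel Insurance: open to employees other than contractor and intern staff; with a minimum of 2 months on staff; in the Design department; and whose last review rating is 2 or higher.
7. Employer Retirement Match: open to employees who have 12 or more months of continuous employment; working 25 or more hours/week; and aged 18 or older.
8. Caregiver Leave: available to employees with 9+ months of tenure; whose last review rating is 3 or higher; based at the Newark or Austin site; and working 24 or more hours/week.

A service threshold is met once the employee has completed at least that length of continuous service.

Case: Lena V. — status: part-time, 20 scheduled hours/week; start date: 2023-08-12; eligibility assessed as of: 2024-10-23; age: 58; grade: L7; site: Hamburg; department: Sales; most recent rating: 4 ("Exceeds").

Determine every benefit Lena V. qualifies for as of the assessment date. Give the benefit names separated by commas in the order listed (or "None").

Service from 2023-08-12 to 2024-10-23: 438 days.
Equity Grant Program — service 438 days ≥ 1 month (≈30 days) ✓; dept Sales ✓; age 58 ≥ 21 ✓; grade L7 ≥ L5 ✓ → eligible.
Tuition Reimbursement — service 438 days ≥ 90 days ✓; dept Sales ✗ → not eligible.
Annual Bonus Plan — status part-time ✗ (requires temporary) → not eligible.
Education Assistance — service 438 days ≥ 1 year (≈365 days) ✓; rating 4 ≥ 2 ✓; grade L7 ≥ L5 ✓; age 58 ≥ 18 ✓ → eligible.
Bereavement Leave — service 438 days < 2 years (≈730 days) ✗ → not eligible.
Travel Insurance — status part-time ✓ (not excluded); service 438 days ≥ 2 months (≈60 days) ✓; dept Sales ✗ → not eligible.
Employer Retirement Match — service 438 days ≥ 12 months (≈360 days) ✓; 20 hrs/wk < 25 ✗ → not eligible.
Caregiver Leave — service 438 days ≥ 9 months (≈270 days) ✓; rating 4 ≥ 3 ✓; site Hamburg ✗ (not Newark or Austin) → not eligible.

Equity Grant Program, Education Assistance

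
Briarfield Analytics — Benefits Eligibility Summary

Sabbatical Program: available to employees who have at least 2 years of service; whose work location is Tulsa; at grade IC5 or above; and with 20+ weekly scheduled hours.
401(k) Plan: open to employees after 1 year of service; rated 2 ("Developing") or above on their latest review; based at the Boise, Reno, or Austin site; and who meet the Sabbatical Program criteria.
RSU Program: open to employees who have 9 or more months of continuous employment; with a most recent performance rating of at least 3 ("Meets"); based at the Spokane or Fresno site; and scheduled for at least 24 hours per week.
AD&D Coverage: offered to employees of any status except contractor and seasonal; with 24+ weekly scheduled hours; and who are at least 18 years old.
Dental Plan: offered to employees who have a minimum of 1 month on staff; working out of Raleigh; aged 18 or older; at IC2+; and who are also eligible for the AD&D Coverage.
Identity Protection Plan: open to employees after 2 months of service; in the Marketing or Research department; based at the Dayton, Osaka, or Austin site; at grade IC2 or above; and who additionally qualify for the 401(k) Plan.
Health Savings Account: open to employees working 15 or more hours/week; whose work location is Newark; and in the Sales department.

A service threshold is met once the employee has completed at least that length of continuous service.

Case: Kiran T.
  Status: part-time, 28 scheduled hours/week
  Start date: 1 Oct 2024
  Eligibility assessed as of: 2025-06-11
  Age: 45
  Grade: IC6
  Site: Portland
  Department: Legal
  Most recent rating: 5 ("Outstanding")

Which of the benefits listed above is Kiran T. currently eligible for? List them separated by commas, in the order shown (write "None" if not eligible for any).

AD&D Coverage

Service from 1 Oct 2024 to 2025-06-11: 253 days.
Sabbatical Program — service 253 days < 2 years (≈730 days) ✗ → not eligible.
401(k) Plan — service 253 days < 1 year (≈365 days) ✗ → not eligible.
RSU Program — service 253 days < 9 months (≈270 days) ✗ → not eligible.
AD&D Coverage — status part-time ✓ (not excluded); 28 hrs/wk ≥ 24 ✓; age 45 ≥ 18 ✓ → eligible.
Dental Plan — service 253 days ≥ 1 month (≈30 days) ✓; site Portland ✗ (not Raleigh) → not eligible.
Identity Protection Plan — service 253 days ≥ 2 months (≈60 days) ✓; dept Legal ✗ → not eligible.
Health Savings Account — 28 hrs/wk ≥ 15 ✓; site Portland ✗ (not Newark) → not eligible.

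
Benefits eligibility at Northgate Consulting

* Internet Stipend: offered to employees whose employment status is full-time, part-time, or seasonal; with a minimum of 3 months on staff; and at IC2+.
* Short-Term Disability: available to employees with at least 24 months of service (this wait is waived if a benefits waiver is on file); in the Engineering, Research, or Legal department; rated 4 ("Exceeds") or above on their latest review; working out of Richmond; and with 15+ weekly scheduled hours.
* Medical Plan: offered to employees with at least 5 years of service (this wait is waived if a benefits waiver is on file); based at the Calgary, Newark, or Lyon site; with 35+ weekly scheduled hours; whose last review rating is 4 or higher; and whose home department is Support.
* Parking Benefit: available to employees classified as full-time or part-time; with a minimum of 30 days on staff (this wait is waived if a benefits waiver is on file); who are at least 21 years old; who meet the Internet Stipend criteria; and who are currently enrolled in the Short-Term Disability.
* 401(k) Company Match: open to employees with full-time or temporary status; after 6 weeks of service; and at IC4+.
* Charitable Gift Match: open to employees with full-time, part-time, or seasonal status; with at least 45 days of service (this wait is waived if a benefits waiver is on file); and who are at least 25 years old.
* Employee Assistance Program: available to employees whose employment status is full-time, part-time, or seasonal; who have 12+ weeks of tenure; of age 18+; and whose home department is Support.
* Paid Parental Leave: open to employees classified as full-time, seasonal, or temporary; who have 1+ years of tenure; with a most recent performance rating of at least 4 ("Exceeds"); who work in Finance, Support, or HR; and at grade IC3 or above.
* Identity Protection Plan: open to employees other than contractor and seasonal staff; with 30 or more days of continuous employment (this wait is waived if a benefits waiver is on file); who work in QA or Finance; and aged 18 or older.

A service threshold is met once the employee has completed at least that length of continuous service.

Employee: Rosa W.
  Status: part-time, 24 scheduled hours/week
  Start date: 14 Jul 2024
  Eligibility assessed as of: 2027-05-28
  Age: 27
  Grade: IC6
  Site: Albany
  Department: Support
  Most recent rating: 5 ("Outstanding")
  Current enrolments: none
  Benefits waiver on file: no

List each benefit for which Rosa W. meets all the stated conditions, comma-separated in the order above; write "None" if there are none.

Service from 14 Jul 2024 to 2027-05-28: 1048 days.
Internet Stipend — status part-time ✓; service 1048 days ≥ 3 months (≈90 days) ✓; grade IC6 ≥ IC2 ✓ → eligible.
Short-Term Disability — no waiver, service 1048 days ≥ 24 months (≈720 days) ✓; dept Support ✗ → not eligible.
Medical Plan — no waiver, service 1048 days < 5 years (≈1825 days) ✗ → not eligible.
Parking Benefit — status part-time ✓; no waiver, service 1048 days ≥ 30 days ✓; age 27 ≥ 21 ✓; eligible for Internet Stipend ✓; not enrolled in Short-Term Disability ✗ → not eligible.
401(k) Company Match — status part-time ✗ (requires full-time or temporary) → not eligible.
Charitable Gift Match — status part-time ✓; no waiver, service 1048 days ≥ 45 days ✓; age 27 ≥ 25 ✓ → eligible.
Employee Assistance Program — status part-time ✓; service 1048 days ≥ 12 weeks (≈84 days) ✓; age 27 ≥ 18 ✓; dept Support ✓ → eligible.
Paid Parental Leave — status part-time ✗ (requires full-time, seasonal, or temporary) → not eligible.
Identity Protection Plan — status part-time ✓ (not excluded); no waiver, service 1048 days ≥ 30 days ✓; dept Support ✗ → not eligible.

Internet Stipend, Charitable Gift Match, Employee Assistance Program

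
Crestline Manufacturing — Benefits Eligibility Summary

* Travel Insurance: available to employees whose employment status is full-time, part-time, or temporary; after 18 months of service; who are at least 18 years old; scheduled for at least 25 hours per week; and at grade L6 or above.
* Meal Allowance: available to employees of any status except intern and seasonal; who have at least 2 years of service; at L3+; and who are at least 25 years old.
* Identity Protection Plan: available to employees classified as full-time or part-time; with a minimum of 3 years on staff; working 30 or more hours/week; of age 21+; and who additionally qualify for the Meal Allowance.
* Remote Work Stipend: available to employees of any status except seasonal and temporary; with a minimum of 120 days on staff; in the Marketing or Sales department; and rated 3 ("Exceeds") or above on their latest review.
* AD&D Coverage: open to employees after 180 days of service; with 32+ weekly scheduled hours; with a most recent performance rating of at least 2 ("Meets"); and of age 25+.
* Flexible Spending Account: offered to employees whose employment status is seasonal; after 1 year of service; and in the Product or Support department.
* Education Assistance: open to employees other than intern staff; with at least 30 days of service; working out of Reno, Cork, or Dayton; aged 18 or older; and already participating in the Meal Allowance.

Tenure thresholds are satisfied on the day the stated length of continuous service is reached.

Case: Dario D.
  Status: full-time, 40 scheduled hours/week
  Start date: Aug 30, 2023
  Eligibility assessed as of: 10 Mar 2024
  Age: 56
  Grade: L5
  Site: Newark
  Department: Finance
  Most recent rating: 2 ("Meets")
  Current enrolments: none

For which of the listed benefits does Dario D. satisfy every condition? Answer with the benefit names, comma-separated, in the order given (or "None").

Service from Aug 30, 2023 to 10 Mar 2024: 193 days.
Travel Insurance — status full-time ✓; service 193 days < 18 months (≈540 days) ✗ → not eligible.
Meal Allowance — status full-time ✓ (not excluded); service 193 days < 2 years (≈730 days) ✗ → not eligible.
Identity Protection Plan — status full-time ✓; service 193 days < 3 years (≈1095 days) ✗ → not eligible.
Remote Work Stipend — status full-time ✓ (not excluded); service 193 days ≥ 120 days ✓; dept Finance ✗ → not eligible.
AD&D Coverage — service 193 days ≥ 180 days ✓; 40 hrs/wk ≥ 32 ✓; rating 2 ≥ 2 ✓; age 56 ≥ 25 ✓ → eligible.
Flexible Spending Account — status full-time ✗ (requires seasonal) → not eligible.
Education Assistance — status full-time ✓ (not excluded); service 193 days ≥ 30 days ✓; site Newark ✗ (not Reno, Cork, or Dayton) → not eligible.

AD&D Coverage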